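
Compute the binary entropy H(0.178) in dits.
0.2034 dits

The binary entropy function is:
H(p) = -p log(p) - (1-p) log(1-p)

H(0.178) = -0.178 × log_10(0.178) - 0.822 × log_10(0.822)
H(0.178) = 0.2034 dits

Note: Binary entropy is maximized at p=0.5 (H=1 bit) and minimized at p=0 or p=1 (H=0).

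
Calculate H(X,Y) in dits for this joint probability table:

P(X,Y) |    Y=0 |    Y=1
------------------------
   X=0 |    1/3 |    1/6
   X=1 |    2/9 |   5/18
0.5884 dits

Joint entropy is H(X,Y) = -Σ_{x,y} p(x,y) log p(x,y).

Summing over all non-zero entries:
H(X,Y) = -[1/3·log_10(1/3) + 1/6·log_10(1/6) + 2/9·log_10(2/9) + 5/18·log_10(5/18)]
H(X,Y) = 0.5884 dits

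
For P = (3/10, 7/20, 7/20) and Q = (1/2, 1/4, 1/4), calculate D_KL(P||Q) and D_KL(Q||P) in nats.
D_KL(P||Q) = 0.0823, D_KL(Q||P) = 0.0872

KL divergence is not symmetric: D_KL(P||Q) ≠ D_KL(Q||P) in general.

D_KL(P||Q) = 0.0823 nats
D_KL(Q||P) = 0.0872 nats

No, they are not equal!

This asymmetry is why KL divergence is not a true distance metric.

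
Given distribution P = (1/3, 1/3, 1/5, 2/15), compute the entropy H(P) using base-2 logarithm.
1.9086 bits

Shannon entropy is H(X) = -Σ p(x) log p(x).

For P = (1/3, 1/3, 1/5, 2/15):
H = -1/3 × log_2(1/3) -1/3 × log_2(1/3) -1/5 × log_2(1/5) -2/15 × log_2(2/15)
H = 1.9086 bits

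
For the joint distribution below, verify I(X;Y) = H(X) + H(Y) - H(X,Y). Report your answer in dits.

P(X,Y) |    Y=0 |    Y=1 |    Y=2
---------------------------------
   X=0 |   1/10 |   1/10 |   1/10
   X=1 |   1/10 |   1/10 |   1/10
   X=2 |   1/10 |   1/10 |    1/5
I(X;Y) = 0.0060 dits

Mutual information has multiple equivalent forms:
- I(X;Y) = H(X) - H(X|Y)
- I(X;Y) = H(Y) - H(Y|X)
- I(X;Y) = H(X) + H(Y) - H(X,Y)

Computing all quantities:
H(X) = 0.4729, H(Y) = 0.4729, H(X,Y) = 0.9398
H(X|Y) = 0.4669, H(Y|X) = 0.4669

Verification:
H(X) - H(X|Y) = 0.4729 - 0.4669 = 0.0060
H(Y) - H(Y|X) = 0.4729 - 0.4669 = 0.0060
H(X) + H(Y) - H(X,Y) = 0.4729 + 0.4729 - 0.9398 = 0.0060

All forms give I(X;Y) = 0.0060 dits. ✓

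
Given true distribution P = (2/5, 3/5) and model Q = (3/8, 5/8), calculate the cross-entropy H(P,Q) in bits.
0.9729 bits

Cross-entropy: H(P,Q) = -Σ p(x) log q(x)

Alternatively: H(P,Q) = H(P) + D_KL(P||Q)
H(P) = 0.9710 bits
D_KL(P||Q) = 0.0019 bits

H(P,Q) = 0.9710 + 0.0019 = 0.9729 bits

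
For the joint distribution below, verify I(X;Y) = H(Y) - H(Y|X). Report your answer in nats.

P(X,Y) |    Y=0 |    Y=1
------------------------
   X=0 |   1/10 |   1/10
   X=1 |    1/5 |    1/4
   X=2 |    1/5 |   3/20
I(X;Y) = 0.0064 nats

Mutual information has multiple equivalent forms:
- I(X;Y) = H(X) - H(X|Y)
- I(X;Y) = H(Y) - H(Y|X)
- I(X;Y) = H(X) + H(Y) - H(X,Y)

Computing all quantities:
H(X) = 1.0487, H(Y) = 0.6931, H(X,Y) = 1.7354
H(X|Y) = 1.0423, H(Y|X) = 0.6868

Verification:
H(X) - H(X|Y) = 1.0487 - 1.0423 = 0.0064
H(Y) - H(Y|X) = 0.6931 - 0.6868 = 0.0064
H(X) + H(Y) - H(X,Y) = 1.0487 + 0.6931 - 1.7354 = 0.0064

All forms give I(X;Y) = 0.0064 nats. ✓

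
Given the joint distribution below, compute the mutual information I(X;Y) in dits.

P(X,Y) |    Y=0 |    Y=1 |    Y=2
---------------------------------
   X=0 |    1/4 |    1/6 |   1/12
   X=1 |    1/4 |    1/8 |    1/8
0.0031 dits

Mutual information: I(X;Y) = H(X) + H(Y) - H(X,Y)

Marginals:
P(X) = (1/2, 1/2), H(X) = 0.3010 dits
P(Y) = (1/2, 7/24, 5/24), H(Y) = 0.4485 dits

Joint entropy: H(X,Y) = 0.7464 dits

I(X;Y) = 0.3010 + 0.4485 - 0.7464 = 0.0031 dits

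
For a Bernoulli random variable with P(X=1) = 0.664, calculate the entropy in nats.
0.6383 nats

The binary entropy function is:
H(p) = -p log(p) - (1-p) log(1-p)

H(0.664) = -0.664 × log_e(0.664) - 0.336 × log_e(0.336)
H(0.664) = 0.6383 nats

Note: Binary entropy is maximized at p=0.5 (H=1 bit) and minimized at p=0 or p=1 (H=0).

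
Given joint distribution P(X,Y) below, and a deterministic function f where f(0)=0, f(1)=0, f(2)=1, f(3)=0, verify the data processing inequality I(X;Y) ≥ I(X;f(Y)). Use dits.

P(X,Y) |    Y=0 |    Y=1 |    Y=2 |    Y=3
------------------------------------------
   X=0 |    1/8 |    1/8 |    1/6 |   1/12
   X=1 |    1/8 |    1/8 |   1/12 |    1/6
I(X;Y) = 0.0123, I(X;f(Y)) = 0.0082, inequality holds: 0.0123 ≥ 0.0082

Data Processing Inequality: For any Markov chain X → Y → Z, we have I(X;Y) ≥ I(X;Z).

Here Z = f(Y) is a deterministic function of Y, forming X → Y → Z.

Original I(X;Y) = 0.0123 dits

After applying f:
P(X,Z) where Z=f(Y):
- P(X,Z=0) = P(X,Y=0) + P(X,Y=1) + P(X,Y=3)
- P(X,Z=1) = P(X,Y=2)

I(X;Z) = I(X;f(Y)) = 0.0082 dits

Verification: 0.0123 ≥ 0.0082 ✓

Information cannot be created by processing; the function f can only lose information about X.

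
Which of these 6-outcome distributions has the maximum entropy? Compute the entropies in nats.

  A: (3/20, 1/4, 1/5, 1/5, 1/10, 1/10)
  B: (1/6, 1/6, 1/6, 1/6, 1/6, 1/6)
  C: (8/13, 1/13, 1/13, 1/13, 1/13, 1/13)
B

For a discrete distribution over n outcomes, entropy is maximized by the uniform distribution.

Computing entropies:
H(A) = 1.7354 nats
H(B) = 1.7918 nats
H(C) = 1.2853 nats

The uniform distribution (where all probabilities equal 1/6) achieves the maximum entropy of log_e(6) = 1.7918 nats.

Distribution B has the highest entropy.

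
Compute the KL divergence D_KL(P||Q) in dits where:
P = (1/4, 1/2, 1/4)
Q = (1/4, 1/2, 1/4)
0.0000 dits

KL divergence: D_KL(P||Q) = Σ p(x) log(p(x)/q(x))

Computing term by term:
  x=0: 1/4 × log_10[(1/4)/(1/4)] = 1/4 × 0.0000 = 0.0000
  x=1: 1/2 × log_10[(1/2)/(1/2)] = 1/2 × 0.0000 = 0.0000
  x=2: 1/4 × log_10[(1/4)/(1/4)] = 1/4 × 0.0000 = 0.0000

D_KL(P||Q) = 0.0000 dits

Note: KL divergence is always non-negative and equals 0 iff P = Q.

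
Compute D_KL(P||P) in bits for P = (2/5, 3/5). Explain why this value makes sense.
0.0000 bits

KL divergence satisfies the Gibbs inequality: D_KL(P||Q) ≥ 0 for all distributions P, Q.

D_KL(P||Q) = Σ p(x) log(p(x)/q(x))
Each term is p(x) × log_2(p(x)/p(x)) = p(x) × log_2(1) = 0, so the sum is 0.
D_KL(P||Q) = 0.0000 bits

When P = Q, the KL divergence is exactly 0, as there is no 'divergence' between identical distributions.

This non-negativity is a fundamental property: relative entropy cannot be negative because it measures how different Q is from P.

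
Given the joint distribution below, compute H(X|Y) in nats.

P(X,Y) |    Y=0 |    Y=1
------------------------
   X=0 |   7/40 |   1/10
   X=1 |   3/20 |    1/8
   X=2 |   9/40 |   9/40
1.0629 nats

Using the chain rule: H(X|Y) = H(X,Y) - H(Y)

First, compute H(X,Y) = 1.7510 nats

Marginal P(Y) = (11/20, 9/20)
H(Y) = 0.6881 nats

H(X|Y) = H(X,Y) - H(Y) = 1.7510 - 0.6881 = 1.0629 nats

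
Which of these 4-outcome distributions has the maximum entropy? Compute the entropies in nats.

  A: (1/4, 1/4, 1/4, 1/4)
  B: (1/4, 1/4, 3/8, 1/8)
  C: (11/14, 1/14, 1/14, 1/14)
A

For a discrete distribution over n outcomes, entropy is maximized by the uniform distribution.

Computing entropies:
H(A) = 1.3863 nats
H(B) = 1.3209 nats
H(C) = 0.7550 nats

The uniform distribution (where all probabilities equal 1/4) achieves the maximum entropy of log_e(4) = 1.3863 nats.

Distribution A has the highest entropy.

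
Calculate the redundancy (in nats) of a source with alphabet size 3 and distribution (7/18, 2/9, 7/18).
0.0298 nats

Redundancy measures how far a source is from maximum entropy:
R = H_max - H(X)

Maximum entropy for 3 symbols: H_max = log_e(3) = 1.0986 nats
Actual entropy: H(X) = 1.0688 nats
Redundancy: R = 1.0986 - 1.0688 = 0.0298 nats

This redundancy represents potential for compression: the source could be compressed by 0.0298 nats per symbol.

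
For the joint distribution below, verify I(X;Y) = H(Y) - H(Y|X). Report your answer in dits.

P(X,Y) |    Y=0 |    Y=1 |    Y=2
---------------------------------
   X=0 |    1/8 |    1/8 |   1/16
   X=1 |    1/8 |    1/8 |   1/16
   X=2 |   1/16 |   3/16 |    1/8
I(X;Y) = 0.0144 dits

Mutual information has multiple equivalent forms:
- I(X;Y) = H(X) - H(X|Y)
- I(X;Y) = H(Y) - H(Y|X)
- I(X;Y) = H(X) + H(Y) - H(X,Y)

Computing all quantities:
H(X) = 0.4755, H(Y) = 0.4654, H(X,Y) = 0.9265
H(X|Y) = 0.4611, H(Y|X) = 0.4511

Verification:
H(X) - H(X|Y) = 0.4755 - 0.4611 = 0.0144
H(Y) - H(Y|X) = 0.4654 - 0.4511 = 0.0144
H(X) + H(Y) - H(X,Y) = 0.4755 + 0.4654 - 0.9265 = 0.0144

All forms give I(X;Y) = 0.0144 dits. ✓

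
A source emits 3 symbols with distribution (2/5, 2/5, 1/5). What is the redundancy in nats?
0.0437 nats

Redundancy measures how far a source is from maximum entropy:
R = H_max - H(X)

Maximum entropy for 3 symbols: H_max = log_e(3) = 1.0986 nats
Actual entropy: H(X) = 1.0549 nats
Redundancy: R = 1.0986 - 1.0549 = 0.0437 nats

This redundancy represents potential for compression: the source could be compressed by 0.0437 nats per symbol.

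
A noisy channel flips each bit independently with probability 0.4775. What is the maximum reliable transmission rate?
0.0015 bits

For a binary symmetric channel (BSC) with error probability p:
Capacity C = 1 - H(p) bits per symbol

where H(p) = -p log₂(p) - (1-p) log₂(1-p) is the binary entropy function.

H(0.4775) = 0.9985 bits
C = 1 - 0.9985 = 0.0015 bits per symbol

This means we can reliably transmit up to 0.0015 bits of information per channel use.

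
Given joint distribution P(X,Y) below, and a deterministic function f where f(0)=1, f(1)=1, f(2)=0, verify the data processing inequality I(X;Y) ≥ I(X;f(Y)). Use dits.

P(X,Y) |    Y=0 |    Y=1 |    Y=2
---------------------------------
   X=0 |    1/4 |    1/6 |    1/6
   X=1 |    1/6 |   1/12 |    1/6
I(X;Y) = 0.0037, I(X;f(Y)) = 0.0031, inequality holds: 0.0037 ≥ 0.0031

Data Processing Inequality: For any Markov chain X → Y → Z, we have I(X;Y) ≥ I(X;Z).

Here Z = f(Y) is a deterministic function of Y, forming X → Y → Z.

Original I(X;Y) = 0.0037 dits

After applying f:
P(X,Z) where Z=f(Y):
- P(X,Z=0) = P(X,Y=2)
- P(X,Z=1) = P(X,Y=0) + P(X,Y=1)

I(X;Z) = I(X;f(Y)) = 0.0031 dits

Verification: 0.0037 ≥ 0.0031 ✓

Information cannot be created by processing; the function f can only lose information about X.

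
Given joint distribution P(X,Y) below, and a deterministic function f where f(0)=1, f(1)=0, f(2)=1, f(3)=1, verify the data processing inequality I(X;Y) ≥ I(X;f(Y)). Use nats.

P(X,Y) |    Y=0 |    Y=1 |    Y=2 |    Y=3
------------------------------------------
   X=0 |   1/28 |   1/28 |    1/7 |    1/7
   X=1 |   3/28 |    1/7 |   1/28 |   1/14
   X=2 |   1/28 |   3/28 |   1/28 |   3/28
I(X;Y) = 0.1184, I(X;f(Y)) = 0.0528, inequality holds: 0.1184 ≥ 0.0528

Data Processing Inequality: For any Markov chain X → Y → Z, we have I(X;Y) ≥ I(X;Z).

Here Z = f(Y) is a deterministic function of Y, forming X → Y → Z.

Original I(X;Y) = 0.1184 nats

After applying f:
P(X,Z) where Z=f(Y):
- P(X,Z=0) = P(X,Y=1)
- P(X,Z=1) = P(X,Y=0) + P(X,Y=2) + P(X,Y=3)

I(X;Z) = I(X;f(Y)) = 0.0528 nats

Verification: 0.1184 ≥ 0.0528 ✓

Information cannot be created by processing; the function f can only lose information about X.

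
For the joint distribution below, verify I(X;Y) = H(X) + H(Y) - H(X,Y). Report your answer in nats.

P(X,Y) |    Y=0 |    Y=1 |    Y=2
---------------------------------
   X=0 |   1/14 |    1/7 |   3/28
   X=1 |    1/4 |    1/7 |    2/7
I(X;Y) = 0.0294 nats

Mutual information has multiple equivalent forms:
- I(X;Y) = H(X) - H(X|Y)
- I(X;Y) = H(Y) - H(Y|X)
- I(X;Y) = H(X) + H(Y) - H(X,Y)

Computing all quantities:
H(X) = 0.6279, H(Y) = 1.0898, H(X,Y) = 1.6883
H(X|Y) = 0.5985, H(Y|X) = 1.0604

Verification:
H(X) - H(X|Y) = 0.6279 - 0.5985 = 0.0294
H(Y) - H(Y|X) = 1.0898 - 1.0604 = 0.0294
H(X) + H(Y) - H(X,Y) = 0.6279 + 1.0898 - 1.6883 = 0.0294

All forms give I(X;Y) = 0.0294 nats. ✓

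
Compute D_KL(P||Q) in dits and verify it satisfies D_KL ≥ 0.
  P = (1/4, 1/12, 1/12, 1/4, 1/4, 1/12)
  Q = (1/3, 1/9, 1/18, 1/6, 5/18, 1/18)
0.0203 dits

KL divergence satisfies the Gibbs inequality: D_KL(P||Q) ≥ 0 for all distributions P, Q.

D_KL(P||Q) = Σ p(x) log(p(x)/q(x))
Term by term:
  x=0: 1/4 × log_10[(1/4)/(1/3)] = -0.0312
  x=1: 1/12 × log_10[(1/12)/(1/9)] = -0.0104
  x=2: 1/12 × log_10[(1/12)/(1/18)] = 0.0147
  x=3: 1/4 × log_10[(1/4)/(1/6)] = 0.0440
  x=4: 1/4 × log_10[(1/4)/(5/18)] = -0.0114
  x=5: 1/12 × log_10[(1/12)/(1/18)] = 0.0147
D_KL(P||Q) = 0.0203 dits

D_KL(P||Q) = 0.0203 ≥ 0 ✓

This non-negativity is a fundamental property: relative entropy cannot be negative because it measures how different Q is from P.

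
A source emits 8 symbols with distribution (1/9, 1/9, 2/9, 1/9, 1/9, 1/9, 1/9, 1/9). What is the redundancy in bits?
0.0523 bits

Redundancy measures how far a source is from maximum entropy:
R = H_max - H(X)

Maximum entropy for 8 symbols: H_max = log_2(8) = 3.0000 bits
Actual entropy: H(X) = 2.9477 bits
Redundancy: R = 3.0000 - 2.9477 = 0.0523 bits

This redundancy represents potential for compression: the source could be compressed by 0.0523 bits per symbol.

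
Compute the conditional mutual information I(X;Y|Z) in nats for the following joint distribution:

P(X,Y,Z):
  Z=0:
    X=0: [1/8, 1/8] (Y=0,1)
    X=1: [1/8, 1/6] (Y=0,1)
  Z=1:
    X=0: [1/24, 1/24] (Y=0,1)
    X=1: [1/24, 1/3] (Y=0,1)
0.0301 nats

Conditional mutual information: I(X;Y|Z) = H(X|Z) + H(Y|Z) - H(X,Y|Z)

H(Z) = 0.6897
H(X,Z) = 1.2808 → H(X|Z) = 0.5912
H(Y,Z) = 1.2808 → H(Y|Z) = 0.5912
H(X,Y,Z) = 1.8419 → H(X,Y|Z) = 1.1522

I(X;Y|Z) = 0.5912 + 0.5912 - 1.1522 = 0.0301 nats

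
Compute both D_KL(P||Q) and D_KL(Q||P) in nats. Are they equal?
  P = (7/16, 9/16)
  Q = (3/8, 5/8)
D_KL(P||Q) = 0.0082, D_KL(Q||P) = 0.0080

KL divergence is not symmetric: D_KL(P||Q) ≠ D_KL(Q||P) in general.

D_KL(P||Q) = 0.0082 nats
D_KL(Q||P) = 0.0080 nats

No, they are not equal!

This asymmetry is why KL divergence is not a true distance metric.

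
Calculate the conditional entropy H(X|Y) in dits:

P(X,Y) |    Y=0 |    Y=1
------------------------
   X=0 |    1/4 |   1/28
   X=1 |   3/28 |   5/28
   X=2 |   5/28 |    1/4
0.4239 dits

Using the chain rule: H(X|Y) = H(X,Y) - H(Y)

First, compute H(X,Y) = 0.7239 dits

Marginal P(Y) = (15/28, 13/28)
H(Y) = 0.2999 dits

H(X|Y) = H(X,Y) - H(Y) = 0.7239 - 0.2999 = 0.4239 dits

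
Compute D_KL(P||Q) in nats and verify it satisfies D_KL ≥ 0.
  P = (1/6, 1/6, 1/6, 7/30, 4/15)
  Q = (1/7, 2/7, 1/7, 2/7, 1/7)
0.0807 nats

KL divergence satisfies the Gibbs inequality: D_KL(P||Q) ≥ 0 for all distributions P, Q.

D_KL(P||Q) = Σ p(x) log(p(x)/q(x))
Term by term:
  x=0: 1/6 × log_e[(1/6)/(1/7)] = 0.0257
  x=1: 1/6 × log_e[(1/6)/(2/7)] = -0.0898
  x=2: 1/6 × log_e[(1/6)/(1/7)] = 0.0257
  x=3: 7/30 × log_e[(7/30)/(2/7)] = -0.0473
  x=4: 4/15 × log_e[(4/15)/(1/7)] = 0.1664
D_KL(P||Q) = 0.0807 nats

D_KL(P||Q) = 0.0807 ≥ 0 ✓

This non-negativity is a fundamental property: relative entropy cannot be negative because it measures how different Q is from P.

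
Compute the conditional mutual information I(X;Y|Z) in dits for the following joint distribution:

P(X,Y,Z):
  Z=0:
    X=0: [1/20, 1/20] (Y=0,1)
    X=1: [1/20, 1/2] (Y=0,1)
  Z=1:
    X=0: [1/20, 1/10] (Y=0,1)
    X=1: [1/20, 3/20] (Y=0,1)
0.0190 dits

Conditional mutual information: I(X;Y|Z) = H(X|Z) + H(Y|Z) - H(X,Y|Z)

H(Z) = 0.2812
H(X,Z) = 0.5062 → H(X|Z) = 0.2250
H(Y,Z) = 0.4933 → H(Y|Z) = 0.2121
H(X,Y,Z) = 0.6994 → H(X,Y|Z) = 0.4182

I(X;Y|Z) = 0.2250 + 0.2121 - 0.4182 = 0.0190 dits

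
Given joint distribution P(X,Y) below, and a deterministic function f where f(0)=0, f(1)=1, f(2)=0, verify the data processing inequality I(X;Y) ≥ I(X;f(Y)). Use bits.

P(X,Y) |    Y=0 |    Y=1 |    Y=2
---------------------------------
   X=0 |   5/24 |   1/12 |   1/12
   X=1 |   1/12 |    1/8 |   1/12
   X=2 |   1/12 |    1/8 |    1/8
I(X;Y) = 0.0647, I(X;f(Y)) = 0.0262, inequality holds: 0.0647 ≥ 0.0262

Data Processing Inequality: For any Markov chain X → Y → Z, we have I(X;Y) ≥ I(X;Z).

Here Z = f(Y) is a deterministic function of Y, forming X → Y → Z.

Original I(X;Y) = 0.0647 bits

After applying f:
P(X,Z) where Z=f(Y):
- P(X,Z=0) = P(X,Y=0) + P(X,Y=2)
- P(X,Z=1) = P(X,Y=1)

I(X;Z) = I(X;f(Y)) = 0.0262 bits

Verification: 0.0647 ≥ 0.0262 ✓

Information cannot be created by processing; the function f can only lose information about X.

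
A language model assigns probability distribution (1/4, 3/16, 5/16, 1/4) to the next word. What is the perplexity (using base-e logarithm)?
3.9373

Perplexity is e^H (or exp(H) for natural log).

First, H = -Σ p log p = 1.3705 nats
Perplexity = e^1.3705 = 3.9373

Interpretation: The model's uncertainty is equivalent to choosing uniformly among 3.9 options.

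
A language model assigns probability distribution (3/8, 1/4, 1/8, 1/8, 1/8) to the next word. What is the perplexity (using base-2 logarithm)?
4.4557

Perplexity is 2^H (or exp(H) for natural log).

First, H = -Σ p log p = 2.1556 bits
Perplexity = 2^2.1556 = 4.4557

Interpretation: The model's uncertainty is equivalent to choosing uniformly among 4.5 options.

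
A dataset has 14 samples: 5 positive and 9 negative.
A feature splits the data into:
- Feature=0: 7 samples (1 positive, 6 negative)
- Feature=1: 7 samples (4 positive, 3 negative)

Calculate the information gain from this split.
0.1518 bits

Information Gain = H(Y) - H(Y|Feature)

Before split:
P(positive) = 5/14 = 0.3571
H(Y) = 0.9403 bits

After split:
Feature=0: H = 0.5917 bits (weight = 7/14)
Feature=1: H = 0.9852 bits (weight = 7/14)
H(Y|Feature) = (7/14)×0.5917 + (7/14)×0.9852 = 0.7885 bits

Information Gain = 0.9403 - 0.7885 = 0.1518 bits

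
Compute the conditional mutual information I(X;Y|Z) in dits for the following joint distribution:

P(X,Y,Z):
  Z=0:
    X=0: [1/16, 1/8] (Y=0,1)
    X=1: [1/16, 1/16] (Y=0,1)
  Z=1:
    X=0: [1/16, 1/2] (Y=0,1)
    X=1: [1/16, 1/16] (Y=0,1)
0.0206 dits

Conditional mutual information: I(X;Y|Z) = H(X|Z) + H(Y|Z) - H(X,Y|Z)

H(Z) = 0.2697
H(X,Z) = 0.5026 → H(X|Z) = 0.2329
H(Y,Z) = 0.5026 → H(Y|Z) = 0.2329
H(X,Y,Z) = 0.7149 → H(X,Y|Z) = 0.4452

I(X;Y|Z) = 0.2329 + 0.2329 - 0.4452 = 0.0206 dits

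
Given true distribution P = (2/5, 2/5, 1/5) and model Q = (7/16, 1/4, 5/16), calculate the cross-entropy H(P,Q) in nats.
1.1178 nats

Cross-entropy: H(P,Q) = -Σ p(x) log q(x)

Alternatively: H(P,Q) = H(P) + D_KL(P||Q)
H(P) = 1.0549 nats
D_KL(P||Q) = 0.0629 nats

H(P,Q) = 1.0549 + 0.0629 = 1.1178 nats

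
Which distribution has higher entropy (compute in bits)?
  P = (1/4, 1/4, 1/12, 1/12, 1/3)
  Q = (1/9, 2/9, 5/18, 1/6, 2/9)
Q

Computing entropies in bits:
H(P) = 2.1258
H(Q) = 2.2608

Distribution Q has higher entropy.

Intuition: The distribution closer to uniform (more spread out) has higher entropy.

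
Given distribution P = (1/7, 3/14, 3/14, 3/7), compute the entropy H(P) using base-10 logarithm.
0.5651 dits

Shannon entropy is H(X) = -Σ p(x) log p(x).

For P = (1/7, 3/14, 3/14, 3/7):
H = -1/7 × log_10(1/7) -3/14 × log_10(3/14) -3/14 × log_10(3/14) -3/7 × log_10(3/7)
H = 0.5651 dits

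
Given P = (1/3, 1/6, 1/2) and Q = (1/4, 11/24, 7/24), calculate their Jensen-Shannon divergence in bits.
0.0754 bits

Jensen-Shannon divergence is:
JSD(P||Q) = 0.5 × D_KL(P||M) + 0.5 × D_KL(Q||M)
where M = 0.5 × (P + Q) is the mixture distribution.

M = 0.5 × (1/3, 1/6, 1/2) + 0.5 × (1/4, 11/24, 7/24) = (7/24, 5/16, 0.395833)

D_KL(P||M) = 0.0816 bits
D_KL(Q||M) = 0.0691 bits

JSD(P||Q) = 0.5 × 0.0816 + 0.5 × 0.0691 = 0.0754 bits

Unlike KL divergence, JSD is symmetric and bounded: 0 ≤ JSD ≤ log(2).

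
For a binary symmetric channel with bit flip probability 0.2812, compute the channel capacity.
0.1429 bits

For a binary symmetric channel (BSC) with error probability p:
Capacity C = 1 - H(p) bits per symbol

where H(p) = -p log₂(p) - (1-p) log₂(1-p) is the binary entropy function.

H(0.2812) = 0.8571 bits
C = 1 - 0.8571 = 0.1429 bits per symbol

This means we can reliably transmit up to 0.1429 bits of information per channel use.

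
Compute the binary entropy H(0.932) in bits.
0.3584 bits

The binary entropy function is:
H(p) = -p log(p) - (1-p) log(1-p)

H(0.932) = -0.932 × log_2(0.932) - 0.068 × log_2(0.068)
H(0.932) = 0.3584 bits

Note: Binary entropy is maximized at p=0.5 (H=1 bit) and minimized at p=0 or p=1 (H=0).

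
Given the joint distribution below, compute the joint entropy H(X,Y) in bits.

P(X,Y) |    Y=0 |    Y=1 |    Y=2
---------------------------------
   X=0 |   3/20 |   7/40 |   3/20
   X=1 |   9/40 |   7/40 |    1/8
2.5604 bits

Joint entropy is H(X,Y) = -Σ_{x,y} p(x,y) log p(x,y).

Summing over all non-zero entries:
H(X,Y) = -[3/20·log_2(3/20) + 7/40·log_2(7/40) + 3/20·log_2(3/20) + 9/40·log_2(9/40) + 7/40·log_2(7/40) + 1/8·log_2(1/8)]
H(X,Y) = 2.5604 bits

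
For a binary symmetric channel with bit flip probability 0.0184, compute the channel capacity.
0.8676 bits

For a binary symmetric channel (BSC) with error probability p:
Capacity C = 1 - H(p) bits per symbol

where H(p) = -p log₂(p) - (1-p) log₂(1-p) is the binary entropy function.

H(0.0184) = 0.1324 bits
C = 1 - 0.1324 = 0.8676 bits per symbol

This means we can reliably transmit up to 0.8676 bits of information per channel use.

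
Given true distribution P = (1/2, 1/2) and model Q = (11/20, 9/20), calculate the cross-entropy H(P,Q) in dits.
0.3032 dits

Cross-entropy: H(P,Q) = -Σ p(x) log q(x)

Alternatively: H(P,Q) = H(P) + D_KL(P||Q)
H(P) = 0.3010 dits
D_KL(P||Q) = 0.0022 dits

H(P,Q) = 0.3010 + 0.0022 = 0.3032 dits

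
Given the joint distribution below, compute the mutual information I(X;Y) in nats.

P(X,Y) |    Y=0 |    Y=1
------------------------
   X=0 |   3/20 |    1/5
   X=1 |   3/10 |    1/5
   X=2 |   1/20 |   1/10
0.0221 nats

Mutual information: I(X;Y) = H(X) + H(Y) - H(X,Y)

Marginals:
P(X) = (7/20, 1/2, 3/20), H(X) = 0.9986 nats
P(Y) = (1/2, 1/2), H(Y) = 0.6931 nats

Joint entropy: H(X,Y) = 1.6696 nats

I(X;Y) = 0.9986 + 0.6931 - 1.6696 = 0.0221 nats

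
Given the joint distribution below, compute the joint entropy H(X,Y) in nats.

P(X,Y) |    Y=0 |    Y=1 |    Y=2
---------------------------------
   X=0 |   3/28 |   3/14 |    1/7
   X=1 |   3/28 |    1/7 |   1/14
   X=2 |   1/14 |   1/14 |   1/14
2.1187 nats

Joint entropy is H(X,Y) = -Σ_{x,y} p(x,y) log p(x,y).

Summing over all non-zero entries:
H(X,Y) = -[3/28·log_e(3/28) + 3/14·log_e(3/14) + 1/7·log_e(1/7) + 3/28·log_e(3/28) + 1/7·log_e(1/7) + 1/14·log_e(1/14) + 1/14·log_e(1/14) + 1/14·log_e(1/14) + 1/14·log_e(1/14)]
H(X,Y) = 2.1187 nats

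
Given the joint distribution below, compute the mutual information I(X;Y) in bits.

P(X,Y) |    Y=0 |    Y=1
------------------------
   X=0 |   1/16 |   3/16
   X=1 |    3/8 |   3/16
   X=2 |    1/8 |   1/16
0.0972 bits

Mutual information: I(X;Y) = H(X) + H(Y) - H(X,Y)

Marginals:
P(X) = (1/4, 9/16, 3/16), H(X) = 1.4197 bits
P(Y) = (9/16, 7/16), H(Y) = 0.9887 bits

Joint entropy: H(X,Y) = 2.3113 bits

I(X;Y) = 1.4197 + 0.9887 - 2.3113 = 0.0972 bits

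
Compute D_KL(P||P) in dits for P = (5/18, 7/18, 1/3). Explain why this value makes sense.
0.0000 dits

KL divergence satisfies the Gibbs inequality: D_KL(P||Q) ≥ 0 for all distributions P, Q.

D_KL(P||Q) = Σ p(x) log(p(x)/q(x))
Each term is p(x) × log_10(p(x)/p(x)) = p(x) × log_10(1) = 0, so the sum is 0.
D_KL(P||Q) = 0.0000 dits

When P = Q, the KL divergence is exactly 0, as there is no 'divergence' between identical distributions.

This non-negativity is a fundamental property: relative entropy cannot be negative because it measures how different Q is from P.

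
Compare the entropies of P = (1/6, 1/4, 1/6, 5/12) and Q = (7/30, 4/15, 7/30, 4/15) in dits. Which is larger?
Q

Computing entropies in dits:
H(P) = 0.5683
H(Q) = 0.6011

Distribution Q has higher entropy.

Intuition: The distribution closer to uniform (more spread out) has higher entropy.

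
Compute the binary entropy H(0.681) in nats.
0.6261 nats

The binary entropy function is:
H(p) = -p log(p) - (1-p) log(1-p)

H(0.681) = -0.681 × log_e(0.681) - 0.319 × log_e(0.319)
H(0.681) = 0.6261 nats

Note: Binary entropy is maximized at p=0.5 (H=1 bit) and minimized at p=0 or p=1 (H=0).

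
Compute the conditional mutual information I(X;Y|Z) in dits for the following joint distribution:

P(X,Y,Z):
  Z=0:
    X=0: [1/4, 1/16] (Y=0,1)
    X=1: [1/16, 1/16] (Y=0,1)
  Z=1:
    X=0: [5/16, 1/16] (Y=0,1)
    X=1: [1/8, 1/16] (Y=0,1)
0.0123 dits

Conditional mutual information: I(X;Y|Z) = H(X|Z) + H(Y|Z) - H(X,Y|Z)

H(Z) = 0.2976
H(X,Z) = 0.5668 → H(X|Z) = 0.2692
H(Y,Z) = 0.5407 → H(Y|Z) = 0.2431
H(X,Y,Z) = 0.7975 → H(X,Y|Z) = 0.4999

I(X;Y|Z) = 0.2692 + 0.2431 - 0.4999 = 0.0123 dits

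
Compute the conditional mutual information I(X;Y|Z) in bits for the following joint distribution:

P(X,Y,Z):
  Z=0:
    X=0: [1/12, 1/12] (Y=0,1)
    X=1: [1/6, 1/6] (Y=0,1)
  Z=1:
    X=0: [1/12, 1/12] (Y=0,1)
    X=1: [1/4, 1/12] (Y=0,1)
0.0221 bits

Conditional mutual information: I(X;Y|Z) = H(X|Z) + H(Y|Z) - H(X,Y|Z)

H(Z) = 1.0000
H(X,Z) = 1.9183 → H(X|Z) = 0.9183
H(Y,Z) = 1.9591 → H(Y|Z) = 0.9591
H(X,Y,Z) = 2.8554 → H(X,Y|Z) = 1.8554

I(X;Y|Z) = 0.9183 + 0.9591 - 1.8554 = 0.0221 bits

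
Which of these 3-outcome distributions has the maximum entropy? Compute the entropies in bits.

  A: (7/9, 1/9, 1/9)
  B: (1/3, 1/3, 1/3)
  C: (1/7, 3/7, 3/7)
B

For a discrete distribution over n outcomes, entropy is maximized by the uniform distribution.

Computing entropies:
H(A) = 0.9864 bits
H(B) = 1.5850 bits
H(C) = 1.4488 bits

The uniform distribution (where all probabilities equal 1/3) achieves the maximum entropy of log_2(3) = 1.5850 bits.

Distribution B has the highest entropy.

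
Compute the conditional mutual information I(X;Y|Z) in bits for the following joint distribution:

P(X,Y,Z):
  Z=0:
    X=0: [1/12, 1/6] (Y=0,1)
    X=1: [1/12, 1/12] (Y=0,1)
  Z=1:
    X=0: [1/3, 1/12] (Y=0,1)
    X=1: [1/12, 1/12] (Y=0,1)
0.0443 bits

Conditional mutual information: I(X;Y|Z) = H(X|Z) + H(Y|Z) - H(X,Y|Z)

H(Z) = 0.9799
H(X,Z) = 1.8879 → H(X|Z) = 0.9080
H(Y,Z) = 1.8879 → H(Y|Z) = 0.9080
H(X,Y,Z) = 2.7516 → H(X,Y|Z) = 1.7718

I(X;Y|Z) = 0.9080 + 0.9080 - 1.7718 = 0.0443 bits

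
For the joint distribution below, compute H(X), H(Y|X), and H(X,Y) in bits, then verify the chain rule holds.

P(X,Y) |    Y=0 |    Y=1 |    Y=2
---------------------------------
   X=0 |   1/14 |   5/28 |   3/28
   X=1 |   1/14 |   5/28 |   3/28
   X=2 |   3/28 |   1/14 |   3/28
H(X,Y) = 3.0845, H(X) = 1.5774, H(Y|X) = 1.5071 (all in bits)

Chain rule: H(X,Y) = H(X) + H(Y|X)

Left side — joint entropy directly:
H(X,Y) = -Σ p(x,y) log p(x,y) = 3.0845 bits

Right side — compute H(Y|X) from the conditional distributions:
P(X) = (5/14, 5/14, 2/7), so H(X) = 1.5774 bits
H(Y|X) = Σ_x P(X=x) · H(Y|X=x):
  P(Y|X=0) = (1/5, 1/2, 3/10), H(Y|X=0) = 1.4855, weight P(X=0) = 5/14
  P(Y|X=1) = (1/5, 1/2, 3/10), H(Y|X=1) = 1.4855, weight P(X=1) = 5/14
  P(Y|X=2) = (3/8, 1/4, 3/8), H(Y|X=2) = 1.5613, weight P(X=2) = 2/7
H(Y|X) = 1.5071 bits

H(X) + H(Y|X) = 1.5774 + 1.5071 = 3.0845 bits

Both sides equal 3.0845 bits. ✓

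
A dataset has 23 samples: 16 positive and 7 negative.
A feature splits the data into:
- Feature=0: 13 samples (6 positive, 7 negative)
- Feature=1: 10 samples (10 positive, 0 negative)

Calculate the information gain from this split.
0.3237 bits

Information Gain = H(Y) - H(Y|Feature)

Before split:
P(positive) = 16/23 = 0.6957
H(Y) = 0.8865 bits

After split:
Feature=0: H = 0.9957 bits (weight = 13/23)
Feature=1: H = 0.0000 bits (weight = 10/23)
H(Y|Feature) = (13/23)×0.9957 + (10/23)×0.0000 = 0.5628 bits

Information Gain = 0.8865 - 0.5628 = 0.3237 bits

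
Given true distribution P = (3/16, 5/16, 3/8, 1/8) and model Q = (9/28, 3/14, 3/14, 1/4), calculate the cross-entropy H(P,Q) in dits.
0.6276 dits

Cross-entropy: H(P,Q) = -Σ p(x) log q(x)

Alternatively: H(P,Q) = H(P) + D_KL(P||Q)
H(P) = 0.5668 dits
D_KL(P||Q) = 0.0608 dits

H(P,Q) = 0.5668 + 0.0608 = 0.6276 dits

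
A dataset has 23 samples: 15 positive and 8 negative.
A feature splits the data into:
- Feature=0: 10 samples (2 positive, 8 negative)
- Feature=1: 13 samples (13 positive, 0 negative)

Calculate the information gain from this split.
0.6182 bits

Information Gain = H(Y) - H(Y|Feature)

Before split:
P(positive) = 15/23 = 0.6522
H(Y) = 0.9321 bits

After split:
Feature=0: H = 0.7219 bits (weight = 10/23)
Feature=1: H = 0.0000 bits (weight = 13/23)
H(Y|Feature) = (10/23)×0.7219 + (13/23)×0.0000 = 0.3139 bits

Information Gain = 0.9321 - 0.3139 = 0.6182 bits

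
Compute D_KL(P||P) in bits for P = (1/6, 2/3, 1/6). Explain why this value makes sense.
0.0000 bits

KL divergence satisfies the Gibbs inequality: D_KL(P||Q) ≥ 0 for all distributions P, Q.

D_KL(P||Q) = Σ p(x) log(p(x)/q(x))
Each term is p(x) × log_2(p(x)/p(x)) = p(x) × log_2(1) = 0, so the sum is 0.
D_KL(P||Q) = 0.0000 bits

When P = Q, the KL divergence is exactly 0, as there is no 'divergence' between identical distributions.

This non-negativity is a fundamental property: relative entropy cannot be negative because it measures how different Q is from P.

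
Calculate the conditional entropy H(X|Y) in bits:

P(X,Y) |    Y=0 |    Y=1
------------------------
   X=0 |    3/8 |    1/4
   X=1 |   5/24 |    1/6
0.9531 bits

Using the chain rule: H(X|Y) = H(X,Y) - H(Y)

First, compute H(X,Y) = 1.9329 bits

Marginal P(Y) = (7/12, 5/12)
H(Y) = 0.9799 bits

H(X|Y) = H(X,Y) - H(Y) = 1.9329 - 0.9799 = 0.9531 bits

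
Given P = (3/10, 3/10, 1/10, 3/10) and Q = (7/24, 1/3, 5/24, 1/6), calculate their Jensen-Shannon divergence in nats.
0.0198 nats

Jensen-Shannon divergence is:
JSD(P||Q) = 0.5 × D_KL(P||M) + 0.5 × D_KL(Q||M)
where M = 0.5 × (P + Q) is the mixture distribution.

M = 0.5 × (3/10, 3/10, 1/10, 3/10) + 0.5 × (7/24, 1/3, 5/24, 1/6) = (0.295833, 0.316667, 0.154167, 7/30)

D_KL(P||M) = 0.0201 nats
D_KL(Q||M) = 0.0196 nats

JSD(P||Q) = 0.5 × 0.0201 + 0.5 × 0.0196 = 0.0198 nats

Unlike KL divergence, JSD is symmetric and bounded: 0 ≤ JSD ≤ log(2).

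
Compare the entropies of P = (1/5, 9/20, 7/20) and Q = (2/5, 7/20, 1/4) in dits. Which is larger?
Q

Computing entropies in dits:
H(P) = 0.4554
H(Q) = 0.4693

Distribution Q has higher entropy.

Intuition: The distribution closer to uniform (more spread out) has higher entropy.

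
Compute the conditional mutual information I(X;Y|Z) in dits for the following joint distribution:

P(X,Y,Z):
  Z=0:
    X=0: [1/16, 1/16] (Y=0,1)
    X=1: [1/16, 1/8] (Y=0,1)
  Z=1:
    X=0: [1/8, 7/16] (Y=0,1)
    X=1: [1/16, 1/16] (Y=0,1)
0.0098 dits

Conditional mutual information: I(X;Y|Z) = H(X|Z) + H(Y|Z) - H(X,Y|Z)

H(Z) = 0.2697
H(X,Z) = 0.5026 → H(X|Z) = 0.2329
H(Y,Z) = 0.5360 → H(Y|Z) = 0.2663
H(X,Y,Z) = 0.7591 → H(X,Y|Z) = 0.4894

I(X;Y|Z) = 0.2329 + 0.2663 - 0.4894 = 0.0098 dits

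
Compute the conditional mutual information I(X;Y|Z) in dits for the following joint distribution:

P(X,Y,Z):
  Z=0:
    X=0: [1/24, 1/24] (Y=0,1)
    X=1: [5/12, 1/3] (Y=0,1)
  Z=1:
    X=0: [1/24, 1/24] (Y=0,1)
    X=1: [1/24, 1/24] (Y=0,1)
0.0002 dits

Conditional mutual information: I(X;Y|Z) = H(X|Z) + H(Y|Z) - H(X,Y|Z)

H(Z) = 0.1957
H(X,Z) = 0.3635 → H(X|Z) = 0.1678
H(Y,Z) = 0.4949 → H(Y|Z) = 0.2992
H(X,Y,Z) = 0.6625 → H(X,Y|Z) = 0.4668

I(X;Y|Z) = 0.1678 + 0.2992 - 0.4668 = 0.0002 dits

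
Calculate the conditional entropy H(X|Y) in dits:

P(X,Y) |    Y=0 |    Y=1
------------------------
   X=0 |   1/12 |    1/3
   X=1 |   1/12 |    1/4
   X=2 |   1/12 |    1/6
0.4648 dits

Using the chain rule: H(X|Y) = H(X,Y) - H(Y)

First, compute H(X,Y) = 0.7090 dits

Marginal P(Y) = (1/4, 3/4)
H(Y) = 0.2442 dits

H(X|Y) = H(X,Y) - H(Y) = 0.7090 - 0.2442 = 0.4648 dits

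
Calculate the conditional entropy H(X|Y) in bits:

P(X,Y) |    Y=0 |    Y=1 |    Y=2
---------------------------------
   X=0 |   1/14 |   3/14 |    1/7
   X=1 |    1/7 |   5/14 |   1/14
0.9389 bits

Using the chain rule: H(X|Y) = H(X,Y) - H(Y)

First, compute H(X,Y) = 2.3527 bits

Marginal P(Y) = (3/14, 4/7, 3/14)
H(Y) = 1.4138 bits

H(X|Y) = H(X,Y) - H(Y) = 2.3527 - 1.4138 = 0.9389 bits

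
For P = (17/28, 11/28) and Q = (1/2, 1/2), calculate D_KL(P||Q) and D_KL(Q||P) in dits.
D_KL(P||Q) = 0.0100, D_KL(Q||P) = 0.0102

KL divergence is not symmetric: D_KL(P||Q) ≠ D_KL(Q||P) in general.

D_KL(P||Q) = 0.0100 dits
D_KL(Q||P) = 0.0102 dits

No, they are not equal!

This asymmetry is why KL divergence is not a true distance metric.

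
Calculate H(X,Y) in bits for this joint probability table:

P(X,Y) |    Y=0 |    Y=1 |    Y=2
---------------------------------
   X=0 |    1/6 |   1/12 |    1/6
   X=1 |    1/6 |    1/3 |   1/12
2.4183 bits

Joint entropy is H(X,Y) = -Σ_{x,y} p(x,y) log p(x,y).

Summing over all non-zero entries:
H(X,Y) = -[1/6·log_2(1/6) + 1/12·log_2(1/12) + 1/6·log_2(1/6) + 1/6·log_2(1/6) + 1/3·log_2(1/3) + 1/12·log_2(1/12)]
H(X,Y) = 2.4183 bits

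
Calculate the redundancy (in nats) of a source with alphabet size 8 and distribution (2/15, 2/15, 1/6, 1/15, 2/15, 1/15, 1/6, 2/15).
0.0465 nats

Redundancy measures how far a source is from maximum entropy:
R = H_max - H(X)

Maximum entropy for 8 symbols: H_max = log_e(8) = 2.0794 nats
Actual entropy: H(X) = 2.0329 nats
Redundancy: R = 2.0794 - 2.0329 = 0.0465 nats

This redundancy represents potential for compression: the source could be compressed by 0.0465 nats per symbol.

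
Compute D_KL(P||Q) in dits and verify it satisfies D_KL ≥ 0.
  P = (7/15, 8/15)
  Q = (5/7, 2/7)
0.0583 dits

KL divergence satisfies the Gibbs inequality: D_KL(P||Q) ≥ 0 for all distributions P, Q.

D_KL(P||Q) = Σ p(x) log(p(x)/q(x))
Term by term:
  x=0: 7/15 × log_10[(7/15)/(5/7)] = -0.0863
  x=1: 8/15 × log_10[(8/15)/(2/7)] = 0.1446
D_KL(P||Q) = 0.0583 dits

D_KL(P||Q) = 0.0583 ≥ 0 ✓

This non-negativity is a fundamental property: relative entropy cannot be negative because it measures how different Q is from P.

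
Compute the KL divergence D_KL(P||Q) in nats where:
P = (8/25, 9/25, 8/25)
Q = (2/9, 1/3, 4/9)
0.0393 nats

KL divergence: D_KL(P||Q) = Σ p(x) log(p(x)/q(x))

Computing term by term:
  x=0: 8/25 × log_e[(8/25)/(2/9)] = 8/25 × 0.3646 = 0.1167
  x=1: 9/25 × log_e[(9/25)/(1/3)] = 9/25 × 0.0770 = 0.0277
  x=2: 8/25 × log_e[(8/25)/(4/9)] = 8/25 × -0.3285 = -0.1051

D_KL(P||Q) = 0.0393 nats

Note: KL divergence is always non-negative and equals 0 iff P = Q.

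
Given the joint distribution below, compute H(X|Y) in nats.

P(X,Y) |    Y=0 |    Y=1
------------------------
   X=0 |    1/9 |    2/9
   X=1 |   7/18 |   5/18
0.6083 nats

Using the chain rule: H(X|Y) = H(X,Y) - H(Y)

First, compute H(X,Y) = 1.3015 nats

Marginal P(Y) = (1/2, 1/2)
H(Y) = 0.6931 nats

H(X|Y) = H(X,Y) - H(Y) = 1.3015 - 0.6931 = 0.6083 nats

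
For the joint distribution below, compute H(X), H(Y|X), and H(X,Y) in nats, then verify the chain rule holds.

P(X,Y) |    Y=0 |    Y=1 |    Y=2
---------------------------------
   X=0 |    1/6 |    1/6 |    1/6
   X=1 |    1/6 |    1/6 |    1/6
H(X,Y) = 1.7918, H(X) = 0.6931, H(Y|X) = 1.0986 (all in nats)

Chain rule: H(X,Y) = H(X) + H(Y|X)

Left side — joint entropy directly:
H(X,Y) = -Σ p(x,y) log p(x,y) = 1.7918 nats

Right side — compute H(Y|X) from the conditional distributions:
P(X) = (1/2, 1/2), so H(X) = 0.6931 nats
H(Y|X) = Σ_x P(X=x) · H(Y|X=x):
  P(Y|X=0) = (1/3, 1/3, 1/3), H(Y|X=0) = 1.0986, weight P(X=0) = 1/2
  P(Y|X=1) = (1/3, 1/3, 1/3), H(Y|X=1) = 1.0986, weight P(X=1) = 1/2
H(Y|X) = 1.0986 nats

H(X) + H(Y|X) = 0.6931 + 1.0986 = 1.7918 nats

Both sides equal 1.7918 nats. ✓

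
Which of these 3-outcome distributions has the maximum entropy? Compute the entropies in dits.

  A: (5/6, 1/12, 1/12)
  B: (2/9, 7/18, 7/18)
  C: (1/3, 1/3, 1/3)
C

For a discrete distribution over n outcomes, entropy is maximized by the uniform distribution.

Computing entropies:
H(A) = 0.2458 dits
H(B) = 0.4642 dits
H(C) = 0.4771 dits

The uniform distribution (where all probabilities equal 1/3) achieves the maximum entropy of log_10(3) = 0.4771 dits.

Distribution C has the highest entropy.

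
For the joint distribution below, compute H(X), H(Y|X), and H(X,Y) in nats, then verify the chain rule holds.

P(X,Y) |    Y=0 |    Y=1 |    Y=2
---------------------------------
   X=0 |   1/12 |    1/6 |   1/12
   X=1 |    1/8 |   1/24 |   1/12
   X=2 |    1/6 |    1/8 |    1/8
H(X,Y) = 2.1307, H(X) = 1.0776, H(Y|X) = 1.0531 (all in nats)

Chain rule: H(X,Y) = H(X) + H(Y|X)

Left side — joint entropy directly:
H(X,Y) = -Σ p(x,y) log p(x,y) = 2.1307 nats

Right side — compute H(Y|X) from the conditional distributions:
P(X) = (1/3, 1/4, 5/12), so H(X) = 1.0776 nats
H(Y|X) = Σ_x P(X=x) · H(Y|X=x):
  P(Y|X=0) = (1/4, 1/2, 1/4), H(Y|X=0) = 1.0397, weight P(X=0) = 1/3
  P(Y|X=1) = (1/2, 1/6, 1/3), H(Y|X=1) = 1.0114, weight P(X=1) = 1/4
  P(Y|X=2) = (2/5, 3/10, 3/10), H(Y|X=2) = 1.0889, weight P(X=2) = 5/12
H(Y|X) = 1.0531 nats

H(X) + H(Y|X) = 1.0776 + 1.0531 = 2.1307 nats

Both sides equal 2.1307 nats. ✓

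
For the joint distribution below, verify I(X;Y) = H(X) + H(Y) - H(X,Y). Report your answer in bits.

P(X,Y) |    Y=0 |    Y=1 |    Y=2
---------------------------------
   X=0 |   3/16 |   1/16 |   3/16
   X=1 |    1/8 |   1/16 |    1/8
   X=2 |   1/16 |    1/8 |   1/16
I(X;Y) = 0.0768 bits

Mutual information has multiple equivalent forms:
- I(X;Y) = H(X) - H(X|Y)
- I(X;Y) = H(Y) - H(Y|X)
- I(X;Y) = H(X) + H(Y) - H(X,Y)

Computing all quantities:
H(X) = 1.5462, H(Y) = 1.5613, H(X,Y) = 3.0306
H(X|Y) = 1.4694, H(Y|X) = 1.4845

Verification:
H(X) - H(X|Y) = 1.5462 - 1.4694 = 0.0768
H(Y) - H(Y|X) = 1.5613 - 1.4845 = 0.0768
H(X) + H(Y) - H(X,Y) = 1.5462 + 1.5613 - 3.0306 = 0.0768

All forms give I(X;Y) = 0.0768 bits. ✓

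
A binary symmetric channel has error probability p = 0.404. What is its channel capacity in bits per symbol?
0.0268 bits

For a binary symmetric channel (BSC) with error probability p:
Capacity C = 1 - H(p) bits per symbol

where H(p) = -p log₂(p) - (1-p) log₂(1-p) is the binary entropy function.

H(0.404) = 0.9732 bits
C = 1 - 0.9732 = 0.0268 bits per symbol

This means we can reliably transmit up to 0.0268 bits of information per channel use.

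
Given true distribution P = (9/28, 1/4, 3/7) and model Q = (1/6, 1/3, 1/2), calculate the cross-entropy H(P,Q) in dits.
0.4984 dits

Cross-entropy: H(P,Q) = -Σ p(x) log q(x)

Alternatively: H(P,Q) = H(P) + D_KL(P||Q)
H(P) = 0.4667 dits
D_KL(P||Q) = 0.0318 dits

H(P,Q) = 0.4667 + 0.0318 = 0.4984 dits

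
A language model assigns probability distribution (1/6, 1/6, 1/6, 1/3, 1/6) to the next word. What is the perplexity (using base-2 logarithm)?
4.7622

Perplexity is 2^H (or exp(H) for natural log).

First, H = -Σ p log p = 2.2516 bits
Perplexity = 2^2.2516 = 4.7622

Interpretation: The model's uncertainty is equivalent to choosing uniformly among 4.8 options.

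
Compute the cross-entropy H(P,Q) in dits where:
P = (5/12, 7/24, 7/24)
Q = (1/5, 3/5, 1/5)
0.5598 dits

Cross-entropy: H(P,Q) = -Σ p(x) log q(x)

Alternatively: H(P,Q) = H(P) + D_KL(P||Q)
H(P) = 0.4706 dits
D_KL(P||Q) = 0.0892 dits

H(P,Q) = 0.4706 + 0.0892 = 0.5598 dits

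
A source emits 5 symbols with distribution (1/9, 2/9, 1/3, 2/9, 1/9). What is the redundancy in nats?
0.0865 nats

Redundancy measures how far a source is from maximum entropy:
R = H_max - H(X)

Maximum entropy for 5 symbols: H_max = log_e(5) = 1.6094 nats
Actual entropy: H(X) = 1.5230 nats
Redundancy: R = 1.6094 - 1.5230 = 0.0865 nats

This redundancy represents potential for compression: the source could be compressed by 0.0865 nats per symbol.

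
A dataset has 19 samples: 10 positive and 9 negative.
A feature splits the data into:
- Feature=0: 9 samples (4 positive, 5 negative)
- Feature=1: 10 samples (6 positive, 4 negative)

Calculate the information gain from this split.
0.0175 bits

Information Gain = H(Y) - H(Y|Feature)

Before split:
P(positive) = 10/19 = 0.5263
H(Y) = 0.9980 bits

After split:
Feature=0: H = 0.9911 bits (weight = 9/19)
Feature=1: H = 0.9710 bits (weight = 10/19)
H(Y|Feature) = (9/19)×0.9911 + (10/19)×0.9710 = 0.9805 bits

Information Gain = 0.9980 - 0.9805 = 0.0175 bits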